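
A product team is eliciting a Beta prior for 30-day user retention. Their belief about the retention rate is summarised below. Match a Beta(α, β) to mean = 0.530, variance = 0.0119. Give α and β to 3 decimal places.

α = 10.564, β = 9.368

Let s = α+β. The Beta variance is μ(1−μ)/(s+1).
So s+1 = μ(1−μ)/σ² = (0.530×0.470)/0.0119 = 0.249100/0.0119 = 20.9328, giving s = 19.9328.
Then α = μs = 0.530×19.9328 = 10.564 and β = (1−μ)s = 0.470×19.9328 = 9.368.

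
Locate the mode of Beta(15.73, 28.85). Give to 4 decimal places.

The density x^(α−1)(1−x)^(β−1) is maximised at (α−1)/(α+β−2) = 14.73/42.58 = 0.3459.

0.3459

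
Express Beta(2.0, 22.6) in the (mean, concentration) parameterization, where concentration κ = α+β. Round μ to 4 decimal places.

μ = 0.0813, κ = 24.6

κ = α+β = 2.0+22.6 = 24.6; μ = α/κ = 2.0/24.6 = 0.0813.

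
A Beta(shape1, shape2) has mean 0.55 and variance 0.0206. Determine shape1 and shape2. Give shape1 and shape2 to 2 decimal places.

Write ν = shape1+shape2; then shape1 = μν and Var = μ(1−μ)/(ν+1).
ν = μ(1−μ)/Var − 1 = 0.2475/0.0206 − 1 = 11.0146.
shape1 = 0.55·11.0146 = 6.06, shape2 = 0.45·11.0146 = 4.96.

shape1 = 6.06, shape2 = 4.96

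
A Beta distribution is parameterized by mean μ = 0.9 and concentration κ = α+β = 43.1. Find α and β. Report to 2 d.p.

α = 38.79, β = 4.31

α = μκ = 0.9×43.1 = 38.79 and β = (1−μ)κ = 0.1×43.1 = 4.31.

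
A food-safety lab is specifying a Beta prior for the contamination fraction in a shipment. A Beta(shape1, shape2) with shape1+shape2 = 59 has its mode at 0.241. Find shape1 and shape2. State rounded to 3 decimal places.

shape1 = 14.737, shape2 = 44.263

For shape1,shape2>1 the mode is (shape1−1)/(shape1+shape2−2), so shape1 = mode·(κ−2)+1 = 0.241×57+1 = 14.737.
And shape2 = (1−mode)·(κ−2)+1 = 0.759×57+1 = 44.263.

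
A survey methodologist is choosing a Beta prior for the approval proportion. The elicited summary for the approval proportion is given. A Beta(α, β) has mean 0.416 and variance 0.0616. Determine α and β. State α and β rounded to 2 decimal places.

Write ν = α+β; then α = μν and Var = μ(1−μ)/(ν+1).
ν = μ(1−μ)/Var − 1 = 0.242944/0.0616 − 1 = 2.9439.
α = 0.416·2.9439 = 1.22, β = 0.584·2.9439 = 1.72.

α = 1.22, β = 1.72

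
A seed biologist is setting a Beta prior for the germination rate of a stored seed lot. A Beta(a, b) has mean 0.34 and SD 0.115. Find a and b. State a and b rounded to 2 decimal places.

First σ² = 0.013225. Setting a = μn, b = (1−μ)n with n = a+b,
μ(1−μ)/(n+1) = 0.013225 ⇒ n+1 = 0.2244/0.013225 = 16.9679 ⇒ n = 15.9679.
Hence a = 0.34×15.9679 = 5.43, b = 0.66×15.9679 = 10.54.

a = 5.43, b = 10.54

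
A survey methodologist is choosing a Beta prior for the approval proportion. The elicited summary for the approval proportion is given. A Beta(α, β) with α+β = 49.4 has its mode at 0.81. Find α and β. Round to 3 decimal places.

α = 39.394, β = 10.006

Mode = (α−1)/(κ−2) with κ = α+β, so α−1 = 0.81·47.4 = 38.394.
α = 39.394; β = κ − α = 10.006.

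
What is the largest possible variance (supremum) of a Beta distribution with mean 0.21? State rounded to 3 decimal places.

0.166

Var = μ(1−μ)/(α+β+1), which approaches μ(1−μ) as α+β → 0.
So the supremum is μ(1−μ) = 0.21×0.79 = 0.166.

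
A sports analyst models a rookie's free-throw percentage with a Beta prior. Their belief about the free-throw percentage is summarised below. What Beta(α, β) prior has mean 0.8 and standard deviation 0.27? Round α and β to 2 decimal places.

First σ² = 0.0729. Setting α = μn, β = (1−μ)n with n = α+β,
μ(1−μ)/(n+1) = 0.0729 ⇒ n+1 = 0.16/0.0729 = 2.1948 ⇒ n = 1.1948.
Hence α = 0.8×1.1948 = 0.96, β = 0.2×1.1948 = 0.24.

α = 0.96, β = 0.24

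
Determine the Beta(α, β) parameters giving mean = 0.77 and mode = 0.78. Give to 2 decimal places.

With s = α+β: μ = α/s and mode = (α−1)/(s−2). Eliminating α = μs,
μs − 1 = m(s−2) ⇒ s(μ−m) = 1−2m ⇒ s = -0.56/-0.01 = 56.0000.
So α = μs = 43.12, β = (1−μ)s = 12.88.

α = 43.12, β = 12.88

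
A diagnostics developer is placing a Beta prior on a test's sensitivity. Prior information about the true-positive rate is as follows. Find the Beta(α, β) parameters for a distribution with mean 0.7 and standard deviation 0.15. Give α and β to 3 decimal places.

α = 5.833, β = 2.500

σ² = 0.15² = 0.0225.
With s = α+β, Var = μ(1−μ)/(s+1), so s+1 = (0.7×0.3)/0.0225 = 9.3333 and s = 8.3333.
α = μs = 5.833, β = (1−μ)s = 2.500.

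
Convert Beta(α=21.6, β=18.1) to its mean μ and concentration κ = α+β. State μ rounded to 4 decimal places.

μ = 0.5441, κ = 39.7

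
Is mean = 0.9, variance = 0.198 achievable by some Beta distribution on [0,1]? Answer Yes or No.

The Beta variance bound is σ² < μ(1−μ).
Here μ(1−μ) = 0.9×0.1 = 0.09, and 0.198 ≥ 0.09.

No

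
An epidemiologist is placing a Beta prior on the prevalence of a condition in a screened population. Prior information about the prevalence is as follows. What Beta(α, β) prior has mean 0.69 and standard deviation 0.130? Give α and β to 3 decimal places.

α = 8.043, β = 3.614

Variance = 0.130² = 0.016900. The moment-matching identity α+β = μ(1−μ)/Var − 1 gives
α+β = 0.2139/0.016900 − 1 = 11.6568, so α = μ·11.6568 = 8.043 and β = (1−μ)·11.6568 = 3.614.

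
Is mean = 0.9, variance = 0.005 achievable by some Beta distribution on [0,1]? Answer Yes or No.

Yes

A Beta with mean μ has variance μ(1−μ)/(α+β+1) < μ(1−μ).
Here μ(1−μ) = 0.9×0.1 = 0.09, and 0.005 < 0.09.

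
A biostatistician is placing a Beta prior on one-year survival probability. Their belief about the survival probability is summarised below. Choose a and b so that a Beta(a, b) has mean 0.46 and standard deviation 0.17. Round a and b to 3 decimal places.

Variance = 0.17² = 0.0289. The moment-matching identity a+b = μ(1−μ)/Var − 1 gives
a+b = 0.2484/0.0289 − 1 = 7.5952, so a = μ·7.5952 = 3.494 and b = (1−μ)·7.5952 = 4.101.

a = 3.494, b = 4.101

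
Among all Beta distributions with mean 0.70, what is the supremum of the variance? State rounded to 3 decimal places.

0.210

Var = μ(1−μ)/(α+β+1), which approaches μ(1−μ) as α+β → 0.
So the supremum is μ(1−μ) = 0.70×0.30 = 0.210.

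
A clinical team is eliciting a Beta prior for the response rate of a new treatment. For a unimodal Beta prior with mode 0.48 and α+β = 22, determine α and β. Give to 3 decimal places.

α = 10.600, β = 11.400

Mode = (α−1)/(κ−2) with κ = α+β, so α−1 = 0.48·20 = 9.600.
α = 10.600; β = κ − α = 11.400.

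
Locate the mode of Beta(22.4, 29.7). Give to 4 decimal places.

With α,β > 1, mode = (α−1)/(α+β−2) = 21.4/50.1 = 0.4271.

0.4271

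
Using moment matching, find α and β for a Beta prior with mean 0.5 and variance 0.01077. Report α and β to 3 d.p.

α = 11.106, β = 11.106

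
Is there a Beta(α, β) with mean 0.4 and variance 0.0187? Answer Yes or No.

Yes

For any Beta, Var(X) < E[X]·(1−E[X]).
Here μ(1−μ) = 0.4×0.6 = 0.24, and 0.0187 < 0.24.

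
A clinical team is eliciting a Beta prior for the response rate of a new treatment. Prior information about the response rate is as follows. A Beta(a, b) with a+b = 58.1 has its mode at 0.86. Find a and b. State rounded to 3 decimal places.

a = 49.246, b = 8.854

For a,b>1 the mode is (a−1)/(a+b−2), so a = mode·(κ−2)+1 = 0.86×56.1+1 = 49.246.
And b = (1−mode)·(κ−2)+1 = 0.14×56.1+1 = 8.854.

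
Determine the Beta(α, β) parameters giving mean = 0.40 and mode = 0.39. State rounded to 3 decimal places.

Let s = α+β. Mean gives α = μs = 0.40s; mode gives (α−1)/(s−2) = 0.39.
Substituting: 0.40s − 1 = 0.39(s−2) = 0.39s − 0.78, so 0.01s = 0.22 and s = 22.0000.
Then α = 0.40×22.0000 = 8.800 and β = s−α = 13.200.

α = 8.800, β = 13.200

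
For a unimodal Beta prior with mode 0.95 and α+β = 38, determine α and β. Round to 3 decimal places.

For α,β>1 the mode is (α−1)/(α+β−2), so α = mode·(κ−2)+1 = 0.95×36+1 = 35.200.
And β = (1−mode)·(κ−2)+1 = 0.05×36+1 = 2.800.

α = 35.200, β = 2.800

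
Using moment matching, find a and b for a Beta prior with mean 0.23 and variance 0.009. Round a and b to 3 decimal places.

a = 4.296, b = 14.382

Let s = a+b. The Beta variance is μ(1−μ)/(s+1).
So s+1 = μ(1−μ)/σ² = (0.23×0.77)/0.009 = 0.1771/0.009 = 19.6778, giving s = 18.6778.
Then a = μs = 0.23×18.6778 = 4.296 and b = (1−μ)s = 0.77×18.6778 = 14.382.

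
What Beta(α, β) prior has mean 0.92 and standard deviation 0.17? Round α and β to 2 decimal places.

α = 1.42, β = 0.12

First σ² = 0.0289. Setting α = μn, β = (1−μ)n with n = α+β,
μ(1−μ)/(n+1) = 0.0289 ⇒ n+1 = 0.0736/0.0289 = 2.5467 ⇒ n = 1.5467.
Hence α = 0.92×1.5467 = 1.42, β = 0.08×1.5467 = 0.12.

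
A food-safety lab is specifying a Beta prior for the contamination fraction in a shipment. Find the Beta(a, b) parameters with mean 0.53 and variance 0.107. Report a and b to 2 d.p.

Write ν = a+b; then a = μν and Var = μ(1−μ)/(ν+1).
ν = μ(1−μ)/Var − 1 = 0.2491/0.107 − 1 = 1.3280.
a = 0.53·1.3280 = 0.70, b = 0.47·1.3280 = 0.62.

a = 0.70, b = 0.62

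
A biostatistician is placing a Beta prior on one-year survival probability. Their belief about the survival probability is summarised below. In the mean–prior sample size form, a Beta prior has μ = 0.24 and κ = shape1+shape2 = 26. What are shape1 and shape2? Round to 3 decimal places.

shape1 = 6.240, shape2 = 19.760

shape1 = μκ = 0.24×26 = 6.240 and shape2 = (1−μ)κ = 0.76×26 = 19.760.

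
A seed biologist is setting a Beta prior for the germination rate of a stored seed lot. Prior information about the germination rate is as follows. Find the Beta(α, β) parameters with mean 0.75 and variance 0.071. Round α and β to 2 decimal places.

Let s = α+β. The Beta variance is μ(1−μ)/(s+1).
So s+1 = μ(1−μ)/σ² = (0.75×0.25)/0.071 = 0.1875/0.071 = 2.6408, giving s = 1.6408.
Then α = μs = 0.75×1.6408 = 1.23 and β = (1−μ)s = 0.25×1.6408 = 0.41.

α = 1.23, β = 0.41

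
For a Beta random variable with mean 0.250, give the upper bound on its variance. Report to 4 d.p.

Var = μ(1−μ)/(α+β+1), which approaches μ(1−μ) as α+β → 0.
So the supremum is μ(1−μ) = 0.250×0.750 = 0.1875.

0.1875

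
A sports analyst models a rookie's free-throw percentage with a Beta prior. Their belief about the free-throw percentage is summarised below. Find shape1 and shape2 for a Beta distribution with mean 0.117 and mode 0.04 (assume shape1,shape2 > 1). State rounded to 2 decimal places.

Let s = shape1+shape2. Mean gives shape1 = μs = 0.117s; mode gives (shape1−1)/(s−2) = 0.04.
Substituting: 0.117s − 1 = 0.04(s−2) = 0.04s − 0.08, so 0.077s = 0.92 and s = 11.9481.
Then shape1 = 0.117×11.9481 = 1.40 and shape2 = s−shape1 = 10.55.

shape1 = 1.40, shape2 = 10.55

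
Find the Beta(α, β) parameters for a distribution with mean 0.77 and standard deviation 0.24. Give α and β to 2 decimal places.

Variance = 0.24² = 0.0576. The moment-matching identity α+β = μ(1−μ)/Var − 1 gives
α+β = 0.1771/0.0576 − 1 = 2.0747, so α = μ·2.0747 = 1.60 and β = (1−μ)·2.0747 = 0.48.

α = 1.60, β = 0.48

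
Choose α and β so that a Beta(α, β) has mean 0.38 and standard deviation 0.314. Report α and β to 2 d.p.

α = 0.53, β = 0.86

First σ² = 0.098596. Setting α = μn, β = (1−μ)n with n = α+β,
μ(1−μ)/(n+1) = 0.098596 ⇒ n+1 = 0.2356/0.098596 = 2.3895 ⇒ n = 1.3895.
Hence α = 0.38×1.3895 = 0.53, β = 0.62×1.3895 = 0.86.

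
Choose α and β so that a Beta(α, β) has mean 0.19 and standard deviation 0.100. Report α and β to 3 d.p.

α = 2.734, β = 11.656

Variance = 0.100² = 0.010000. The moment-matching identity α+β = μ(1−μ)/Var − 1 gives
α+β = 0.1539/0.010000 − 1 = 14.3900, so α = μ·14.3900 = 2.734 and β = (1−μ)·14.3900 = 11.656.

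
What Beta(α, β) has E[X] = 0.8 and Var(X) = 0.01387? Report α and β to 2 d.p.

α = 8.43, β = 2.11

Write ν = α+β; then α = μν and Var = μ(1−μ)/(ν+1).
ν = μ(1−μ)/Var − 1 = 0.16/0.01387 − 1 = 10.5357.
α = 0.8·10.5357 = 8.43, β = 0.2·10.5357 = 2.11.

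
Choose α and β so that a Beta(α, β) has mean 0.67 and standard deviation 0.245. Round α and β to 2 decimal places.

First σ² = 0.060025. Setting α = μn, β = (1−μ)n with n = α+β,
μ(1−μ)/(n+1) = 0.060025 ⇒ n+1 = 0.2211/0.060025 = 3.6835 ⇒ n = 2.6835.
Hence α = 0.67×2.6835 = 1.80, β = 0.33×2.6835 = 0.89.

α = 1.80, β = 0.89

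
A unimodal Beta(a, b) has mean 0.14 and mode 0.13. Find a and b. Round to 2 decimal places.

a = 10.36, b = 63.64

With s = a+b: μ = a/s and mode = (a−1)/(s−2). Eliminating a = μs,
μs − 1 = m(s−2) ⇒ s(μ−m) = 1−2m ⇒ s = 0.74/0.01 = 74.0000.
So a = μs = 10.36, b = (1−μ)s = 63.64.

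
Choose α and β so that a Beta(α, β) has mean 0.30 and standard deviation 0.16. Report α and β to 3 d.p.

α = 2.161, β = 5.042

Variance = 0.16² = 0.0256. The moment-matching identity α+β = μ(1−μ)/Var − 1 gives
α+β = 0.2100/0.0256 − 1 = 7.2031, so α = μ·7.2031 = 2.161 and β = (1−μ)·7.2031 = 5.042.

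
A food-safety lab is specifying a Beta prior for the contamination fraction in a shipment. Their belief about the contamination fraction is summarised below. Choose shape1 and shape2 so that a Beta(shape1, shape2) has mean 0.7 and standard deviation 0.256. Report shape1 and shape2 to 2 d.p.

First σ² = 0.065536. Setting shape1 = μn, shape2 = (1−μ)n with n = shape1+shape2,
μ(1−μ)/(n+1) = 0.065536 ⇒ n+1 = 0.21/0.065536 = 3.2043 ⇒ n = 2.2043.
Hence shape1 = 0.7×2.2043 = 1.54, shape2 = 0.3×2.2043 = 0.66.

shape1 = 1.54, shape2 = 0.66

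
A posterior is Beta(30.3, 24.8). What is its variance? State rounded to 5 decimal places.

0.00441

μ = 30.3/55.1 = 0.549909; Var = μ(1−μ)/(α+β+1) = 0.2475091/56.1 = 0.00441.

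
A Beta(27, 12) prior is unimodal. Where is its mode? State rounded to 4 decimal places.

0.7027

The density x^(α−1)(1−x)^(β−1) is maximised at (α−1)/(α+β−2) = 26/37 = 0.7027.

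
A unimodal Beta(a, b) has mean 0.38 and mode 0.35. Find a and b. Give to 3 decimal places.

With s = a+b: μ = a/s and mode = (a−1)/(s−2). Eliminating a = μs,
μs − 1 = m(s−2) ⇒ s(μ−m) = 1−2m ⇒ s = 0.30/0.03 = 10.0000.
So a = μs = 3.800, b = (1−μ)s = 6.200.

a = 3.800, b = 6.200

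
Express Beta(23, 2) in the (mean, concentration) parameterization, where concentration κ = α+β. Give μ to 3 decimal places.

κ = α+β = 23+2 = 25; μ = α/κ = 23/25 = 0.920.

μ = 0.920, κ = 25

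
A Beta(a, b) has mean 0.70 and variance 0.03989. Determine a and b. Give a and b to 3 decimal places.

Write ν = a+b; then a = μν and Var = μ(1−μ)/(ν+1).
ν = μ(1−μ)/Var − 1 = 0.2100/0.03989 − 1 = 4.2645.
a = 0.70·4.2645 = 2.985, b = 0.30·4.2645 = 1.279.

a = 2.985, b = 1.279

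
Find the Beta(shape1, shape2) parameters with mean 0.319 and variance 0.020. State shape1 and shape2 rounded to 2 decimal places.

shape1 = 3.15, shape2 = 6.72

Let s = shape1+shape2. The Beta variance is μ(1−μ)/(s+1).
So s+1 = μ(1−μ)/σ² = (0.319×0.681)/0.020 = 0.217239/0.020 = 10.8620, giving s = 9.8620.
Then shape1 = μs = 0.319×9.8620 = 3.15 and shape2 = (1−μ)s = 0.681×9.8620 = 6.72.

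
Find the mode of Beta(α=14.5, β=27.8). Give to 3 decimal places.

The density x^(α−1)(1−x)^(β−1) is maximised at (α−1)/(α+β−2) = 13.5/40.3 = 0.335.

0.335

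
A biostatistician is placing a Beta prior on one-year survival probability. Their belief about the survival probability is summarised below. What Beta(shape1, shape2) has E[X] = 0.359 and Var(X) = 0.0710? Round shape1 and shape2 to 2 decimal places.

shape1 = 0.80, shape2 = 1.44

Let s = shape1+shape2. The Beta variance is μ(1−μ)/(s+1).
So s+1 = μ(1−μ)/σ² = (0.359×0.641)/0.0710 = 0.230119/0.0710 = 3.2411, giving s = 2.2411.
Then shape1 = μs = 0.359×2.2411 = 0.80 and shape2 = (1−μ)s = 0.641×2.2411 = 1.44.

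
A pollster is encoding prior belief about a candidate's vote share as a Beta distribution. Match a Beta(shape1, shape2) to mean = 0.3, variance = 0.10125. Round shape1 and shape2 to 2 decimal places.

Write ν = shape1+shape2; then shape1 = μν and Var = μ(1−μ)/(ν+1).
ν = μ(1−μ)/Var − 1 = 0.21/0.10125 − 1 = 1.0741.
shape1 = 0.3·1.0741 = 0.32, shape2 = 0.7·1.0741 = 0.75.

shape1 = 0.32, shape2 = 0.75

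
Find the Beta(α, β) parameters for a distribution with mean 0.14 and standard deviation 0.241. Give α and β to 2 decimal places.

α = 0.15, β = 0.92

Variance = 0.241² = 0.058081. The moment-matching identity α+β = μ(1−μ)/Var − 1 gives
α+β = 0.1204/0.058081 − 1 = 1.0730, so α = μ·1.0730 = 0.15 and β = (1−μ)·1.0730 = 0.92.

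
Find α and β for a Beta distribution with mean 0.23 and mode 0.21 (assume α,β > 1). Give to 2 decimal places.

α = 6.67, β = 22.33

With s = α+β: μ = α/s and mode = (α−1)/(s−2). Eliminating α = μs,
μs − 1 = m(s−2) ⇒ s(μ−m) = 1−2m ⇒ s = 0.58/0.02 = 29.0000.
So α = μs = 6.67, β = (1−μ)s = 22.33.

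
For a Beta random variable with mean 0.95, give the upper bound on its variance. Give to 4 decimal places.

For fixed mean μ the Beta variance is μ(1−μ)/(α+β+1), increasing as α+β decreases.
Its least upper bound (not attained) is μ(1−μ) = 0.95·0.05 = 0.0475.

0.0475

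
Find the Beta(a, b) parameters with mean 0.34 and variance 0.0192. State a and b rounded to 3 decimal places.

a = 3.634, b = 7.054

Let s = a+b. The Beta variance is μ(1−μ)/(s+1).
So s+1 = μ(1−μ)/σ² = (0.34×0.66)/0.0192 = 0.2244/0.0192 = 11.6875, giving s = 10.6875.
Then a = μs = 0.34×10.6875 = 3.634 and b = (1−μ)s = 0.66×10.6875 = 7.054.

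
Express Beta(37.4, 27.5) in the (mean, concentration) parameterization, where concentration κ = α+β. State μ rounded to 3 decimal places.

κ = α+β = 37.4+27.5 = 64.9; μ = α/κ = 37.4/64.9 = 0.576.

μ = 0.576, κ = 64.9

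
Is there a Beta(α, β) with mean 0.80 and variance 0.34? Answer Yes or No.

No

A Beta with mean μ has variance μ(1−μ)/(α+β+1) < μ(1−μ).
Here μ(1−μ) = 0.80×0.20 = 0.1600, and 0.34 ≥ 0.1600.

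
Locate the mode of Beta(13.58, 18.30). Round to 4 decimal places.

0.4210

The density x^(α−1)(1−x)^(β−1) is maximised at (α−1)/(α+β−2) = 12.58/29.88 = 0.4210.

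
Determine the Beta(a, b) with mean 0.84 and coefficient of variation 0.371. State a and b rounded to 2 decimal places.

Var = (CV·μ)² = (0.371×0.84)² = 0.097119.
a+b = μ(1−μ)/Var − 1 = 0.1344/0.097119 − 1 = 0.3839.
Thus a = 0.84·0.3839 = 0.32 and b = 0.16·0.3839 = 0.06.

a = 0.32, b = 0.06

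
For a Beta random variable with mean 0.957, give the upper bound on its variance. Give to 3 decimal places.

Var = μ(1−μ)/(α+β+1), which approaches μ(1−μ) as α+β → 0.
So the supremum is μ(1−μ) = 0.957×0.043 = 0.041.

0.041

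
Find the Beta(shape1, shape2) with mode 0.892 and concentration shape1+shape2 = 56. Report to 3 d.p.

For shape1,shape2>1 the mode is (shape1−1)/(shape1+shape2−2), so shape1 = mode·(κ−2)+1 = 0.892×54+1 = 49.168.
And shape2 = (1−mode)·(κ−2)+1 = 0.108×54+1 = 6.832.

shape1 = 49.168, shape2 = 6.832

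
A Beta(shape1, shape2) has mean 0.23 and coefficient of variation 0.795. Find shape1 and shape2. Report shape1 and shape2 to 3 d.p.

σ = CV·μ = 0.795×0.23 = 0.18285, so σ² = 0.033434.
s+1 = μ(1−μ)/σ² = 0.1771/0.033434 = 5.2970, so s = shape1+shape2 = 4.2970.
shape1 = μs = 0.988, shape2 = (1−μ)s = 3.309.

shape1 = 0.988, shape2 = 3.309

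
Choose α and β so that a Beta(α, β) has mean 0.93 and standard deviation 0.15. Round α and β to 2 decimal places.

α = 1.76, β = 0.13

σ² = 0.15² = 0.0225.
With s = α+β, Var = μ(1−μ)/(s+1), so s+1 = (0.93×0.07)/0.0225 = 2.8933 and s = 1.8933.
α = μs = 1.76, β = (1−μ)s = 0.13.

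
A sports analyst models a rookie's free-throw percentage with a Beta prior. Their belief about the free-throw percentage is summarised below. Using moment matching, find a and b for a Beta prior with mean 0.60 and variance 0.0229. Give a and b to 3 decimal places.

Let s = a+b. The Beta variance is μ(1−μ)/(s+1).
So s+1 = μ(1−μ)/σ² = (0.60×0.40)/0.0229 = 0.2400/0.0229 = 10.4803, giving s = 9.4803.
Then a = μs = 0.60×9.4803 = 5.688 and b = (1−μ)s = 0.40×9.4803 = 3.792.

a = 5.688, b = 3.792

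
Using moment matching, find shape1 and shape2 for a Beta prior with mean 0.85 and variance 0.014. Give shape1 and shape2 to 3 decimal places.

By moment matching, shape1+shape2 = μ(1−μ)/σ² − 1 = (0.85·0.15)/0.014 − 1 = 9.1071 − 1 = 8.1071.
Since shape1/(shape1+shape2) = μ, shape1 = 0.85·8.1071 = 6.891 and shape2 = 0.15·8.1071 = 1.216.

shape1 = 6.891, shape2 = 1.216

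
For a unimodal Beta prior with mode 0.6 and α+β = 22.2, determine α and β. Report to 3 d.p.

For α,β>1 the mode is (α−1)/(α+β−2), so α = mode·(κ−2)+1 = 0.6×20.2+1 = 13.120.
And β = (1−mode)·(κ−2)+1 = 0.4×20.2+1 = 9.080.

α = 13.120, β = 9.080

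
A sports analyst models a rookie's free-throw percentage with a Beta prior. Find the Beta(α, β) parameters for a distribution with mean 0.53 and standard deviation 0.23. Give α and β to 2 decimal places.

α = 1.97, β = 1.74

σ² = 0.23² = 0.0529.
With s = α+β, Var = μ(1−μ)/(s+1), so s+1 = (0.53×0.47)/0.0529 = 4.7089 and s = 3.7089.
α = μs = 1.97, β = (1−μ)s = 1.74.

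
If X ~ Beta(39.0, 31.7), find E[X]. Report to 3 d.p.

0.552

E[X] = α/(α+β) = 39.0/70.7 = 0.552.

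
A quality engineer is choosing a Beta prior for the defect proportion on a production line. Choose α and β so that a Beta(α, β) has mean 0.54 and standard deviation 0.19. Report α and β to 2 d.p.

α = 3.18, β = 2.71

Variance = 0.19² = 0.0361. The moment-matching identity α+β = μ(1−μ)/Var − 1 gives
α+β = 0.2484/0.0361 − 1 = 5.8809, so α = μ·5.8809 = 3.18 and β = (1−μ)·5.8809 = 2.71.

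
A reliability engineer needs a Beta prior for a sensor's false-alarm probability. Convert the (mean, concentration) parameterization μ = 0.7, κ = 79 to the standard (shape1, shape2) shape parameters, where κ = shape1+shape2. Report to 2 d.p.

shape1 = μκ = 0.7×79 = 55.30 and shape2 = (1−μ)κ = 0.3×79 = 23.70.

shape1 = 55.30, shape2 = 23.70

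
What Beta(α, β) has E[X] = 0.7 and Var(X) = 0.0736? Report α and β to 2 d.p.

α = 1.30, β = 0.56

Write ν = α+β; then α = μν and Var = μ(1−μ)/(ν+1).
ν = μ(1−μ)/Var − 1 = 0.21/0.0736 − 1 = 1.8533.
α = 0.7·1.8533 = 1.30, β = 0.3·1.8533 = 0.56.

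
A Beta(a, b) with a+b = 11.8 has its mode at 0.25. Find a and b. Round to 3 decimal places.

Mode = (a−1)/(κ−2) with κ = a+b, so a−1 = 0.25·9.8 = 2.450.
a = 3.450; b = κ − a = 8.350.

a = 3.450, b = 8.350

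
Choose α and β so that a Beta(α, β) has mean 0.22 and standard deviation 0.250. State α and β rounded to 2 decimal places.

α = 0.38, β = 1.36

σ² = 0.250² = 0.062500.
With s = α+β, Var = μ(1−μ)/(s+1), so s+1 = (0.22×0.78)/0.062500 = 2.7456 and s = 1.7456.
α = μs = 0.38, β = (1−μ)s = 1.36.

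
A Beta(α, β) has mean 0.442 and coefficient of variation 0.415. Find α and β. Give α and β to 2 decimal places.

α = 2.80, β = 3.53

Var = (CV·μ)² = (0.415×0.442)² = 0.033647.
α+β = μ(1−μ)/Var − 1 = 0.246636/0.033647 − 1 = 6.3302.
Thus α = 0.442·6.3302 = 2.80 and β = 0.558·6.3302 = 3.53.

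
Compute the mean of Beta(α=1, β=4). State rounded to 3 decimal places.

E[X] = α/(α+β) = 1/5 = 0.200.

0.200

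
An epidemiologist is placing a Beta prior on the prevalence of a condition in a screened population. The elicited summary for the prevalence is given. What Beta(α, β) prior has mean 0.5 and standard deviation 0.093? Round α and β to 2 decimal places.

Variance = 0.093² = 0.008649. The moment-matching identity α+β = μ(1−μ)/Var − 1 gives
α+β = 0.25/0.008649 − 1 = 27.9051, so α = μ·27.9051 = 13.95 and β = (1−μ)·27.9051 = 13.95.

α = 13.95, β = 13.95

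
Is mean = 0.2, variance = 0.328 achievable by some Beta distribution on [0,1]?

For any Beta, Var(X) < E[X]·(1−E[X]).
Here μ(1−μ) = 0.2×0.8 = 0.16, and 0.328 ≥ 0.16.

No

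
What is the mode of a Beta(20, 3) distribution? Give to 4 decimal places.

0.9048

With α,β > 1, mode = (α−1)/(α+β−2) = 19/21 = 0.9048.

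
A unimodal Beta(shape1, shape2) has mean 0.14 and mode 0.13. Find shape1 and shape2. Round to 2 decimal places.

Let s = shape1+shape2. Mean gives shape1 = μs = 0.14s; mode gives (shape1−1)/(s−2) = 0.13.
Substituting: 0.14s − 1 = 0.13(s−2) = 0.13s − 0.26, so 0.01s = 0.74 and s = 74.0000.
Then shape1 = 0.14×74.0000 = 10.36 and shape2 = s−shape1 = 63.64.

shape1 = 10.36, shape2 = 63.64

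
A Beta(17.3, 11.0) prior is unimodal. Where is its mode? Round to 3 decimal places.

The density x^(α−1)(1−x)^(β−1) is maximised at (α−1)/(α+β−2) = 16.3/26.3 = 0.620.

0.620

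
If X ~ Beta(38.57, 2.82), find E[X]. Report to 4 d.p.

The Beta mean is α/(α+β) = 38.57/(38.57+2.82) = 0.9319.

0.9319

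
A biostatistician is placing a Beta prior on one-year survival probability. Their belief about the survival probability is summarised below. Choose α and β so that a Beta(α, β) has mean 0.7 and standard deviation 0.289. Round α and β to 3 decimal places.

α = 1.060, β = 0.454

σ² = 0.289² = 0.083521.
With s = α+β, Var = μ(1−μ)/(s+1), so s+1 = (0.7×0.3)/0.083521 = 2.5143 and s = 1.5143.
α = μs = 1.060, β = (1−μ)s = 0.454.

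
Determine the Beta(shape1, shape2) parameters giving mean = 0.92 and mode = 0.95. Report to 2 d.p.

With s = shape1+shape2: μ = shape1/s and mode = (shape1−1)/(s−2). Eliminating shape1 = μs,
μs − 1 = m(s−2) ⇒ s(μ−m) = 1−2m ⇒ s = -0.90/-0.03 = 30.0000.
So shape1 = μs = 27.60, shape2 = (1−μ)s = 2.40.

shape1 = 27.60, shape2 = 2.40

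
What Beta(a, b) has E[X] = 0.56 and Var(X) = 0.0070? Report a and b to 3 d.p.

a = 19.152, b = 15.048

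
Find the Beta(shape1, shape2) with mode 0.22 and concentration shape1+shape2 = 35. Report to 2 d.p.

Since the density peak of Beta(shape1,shape2) is at (shape1−1)/(shape1+shape2−2),
shape1 = 1 + 0.22(35−2) = 8.26 and shape2 = 35 − 8.26 = 26.74.

shape1 = 8.26, shape2 = 26.74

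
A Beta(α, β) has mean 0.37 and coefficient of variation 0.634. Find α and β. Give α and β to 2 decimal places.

σ = CV·μ = 0.634×0.37 = 0.23458, so σ² = 0.055028.
s+1 = μ(1−μ)/σ² = 0.2331/0.055028 = 4.2360, so s = α+β = 3.2360.
α = μs = 1.20, β = (1−μ)s = 2.04.

α = 1.20, β = 2.04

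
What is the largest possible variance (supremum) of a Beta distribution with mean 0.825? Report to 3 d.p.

Var = μ(1−μ)/(α+β+1), which approaches μ(1−μ) as α+β → 0.
So the supremum is μ(1−μ) = 0.825×0.175 = 0.144.

0.144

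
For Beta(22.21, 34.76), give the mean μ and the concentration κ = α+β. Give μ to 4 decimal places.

μ = 0.3899, κ = 56.97

κ = α+β = 22.21+34.76 = 56.97; μ = α/κ = 22.21/56.97 = 0.3899.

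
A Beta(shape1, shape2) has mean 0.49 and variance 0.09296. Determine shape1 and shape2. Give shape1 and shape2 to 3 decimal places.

shape1 = 0.827, shape2 = 0.861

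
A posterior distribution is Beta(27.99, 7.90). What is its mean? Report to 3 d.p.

The Beta mean is α/(α+β) = 27.99/(27.99+7.90) = 0.780.

0.780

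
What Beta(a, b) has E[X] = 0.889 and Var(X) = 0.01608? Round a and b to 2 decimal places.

By moment matching, a+b = μ(1−μ)/σ² − 1 = (0.889·0.111)/0.01608 − 1 = 6.1368 − 1 = 5.1368.
Since a/(a+b) = μ, a = 0.889·5.1368 = 4.57 and b = 0.111·5.1368 = 0.57.

a = 4.57, b = 0.57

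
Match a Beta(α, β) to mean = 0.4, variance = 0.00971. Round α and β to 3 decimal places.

Let s = α+β. The Beta variance is μ(1−μ)/(s+1).
So s+1 = μ(1−μ)/σ² = (0.4×0.6)/0.00971 = 0.24/0.00971 = 24.7168, giving s = 23.7168.
Then α = μs = 0.4×23.7168 = 9.487 and β = (1−μ)s = 0.6×23.7168 = 14.230.

α = 9.487, β = 14.230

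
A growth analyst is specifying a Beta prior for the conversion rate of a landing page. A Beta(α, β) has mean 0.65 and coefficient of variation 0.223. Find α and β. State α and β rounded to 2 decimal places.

Var = (CV·μ)² = (0.223×0.65)² = 0.021011.
α+β = μ(1−μ)/Var − 1 = 0.2275/0.021011 − 1 = 9.8279.
Thus α = 0.65·9.8279 = 6.39 and β = 0.35·9.8279 = 3.44.

α = 6.39, β = 3.44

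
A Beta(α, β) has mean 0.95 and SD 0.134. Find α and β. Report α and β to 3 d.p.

Variance = 0.134² = 0.017956. The moment-matching identity α+β = μ(1−μ)/Var − 1 gives
α+β = 0.0475/0.017956 − 1 = 1.6454, so α = μ·1.6454 = 1.563 and β = (1−μ)·1.6454 = 0.082.

α = 1.563, β = 0.082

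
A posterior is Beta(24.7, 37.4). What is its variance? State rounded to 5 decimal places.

0.00380

α+β = 62.1 and αβ = 923.78, so Var = αβ/[(α+β)²(α+β+1)] = 923.78/243339.471 = 0.00380.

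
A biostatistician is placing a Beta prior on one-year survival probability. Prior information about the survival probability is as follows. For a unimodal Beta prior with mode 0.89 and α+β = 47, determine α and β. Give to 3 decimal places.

For α,β>1 the mode is (α−1)/(α+β−2), so α = mode·(κ−2)+1 = 0.89×45+1 = 41.050.
And β = (1−mode)·(κ−2)+1 = 0.11×45+1 = 5.950.

α = 41.050, β = 5.950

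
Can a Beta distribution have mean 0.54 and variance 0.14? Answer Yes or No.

A Beta with mean μ has variance μ(1−μ)/(α+β+1) < μ(1−μ).
Here μ(1−μ) = 0.54×0.46 = 0.2484, and 0.14 < 0.2484.

Yes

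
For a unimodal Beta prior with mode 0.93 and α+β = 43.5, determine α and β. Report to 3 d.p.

Mode = (α−1)/(κ−2) with κ = α+β, so α−1 = 0.93·41.5 = 38.595.
α = 39.595; β = κ − α = 3.905.

α = 39.595, β = 3.905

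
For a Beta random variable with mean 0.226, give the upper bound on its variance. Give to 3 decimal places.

Var = μ(1−μ)/(α+β+1), which approaches μ(1−μ) as α+β → 0.
So the supremum is μ(1−μ) = 0.226×0.774 = 0.175.

0.175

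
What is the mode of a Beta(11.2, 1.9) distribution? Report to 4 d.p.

0.9189

The density x^(α−1)(1−x)^(β−1) is maximised at (α−1)/(α+β−2) = 10.2/11.1 = 0.9189.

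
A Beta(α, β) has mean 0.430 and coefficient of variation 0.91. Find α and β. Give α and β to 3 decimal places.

α = 0.258, β = 0.342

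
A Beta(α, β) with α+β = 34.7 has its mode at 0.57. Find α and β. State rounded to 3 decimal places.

For α,β>1 the mode is (α−1)/(α+β−2), so α = mode·(κ−2)+1 = 0.57×32.7+1 = 19.639.
And β = (1−mode)·(κ−2)+1 = 0.43×32.7+1 = 15.061.

α = 19.639, β = 15.061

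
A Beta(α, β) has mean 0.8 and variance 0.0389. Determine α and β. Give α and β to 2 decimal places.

Let s = α+β. The Beta variance is μ(1−μ)/(s+1).
So s+1 = μ(1−μ)/σ² = (0.8×0.2)/0.0389 = 0.16/0.0389 = 4.1131, giving s = 3.1131.
Then α = μs = 0.8×3.1131 = 2.49 and β = (1−μ)s = 0.2×3.1131 = 0.62.

α = 2.49, β = 0.62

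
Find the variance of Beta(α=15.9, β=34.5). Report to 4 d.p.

0.0042

α+β = 50.4 and αβ = 548.55, so Var = αβ/[(α+β)²(α+β+1)] = 548.55/130564.224 = 0.0042.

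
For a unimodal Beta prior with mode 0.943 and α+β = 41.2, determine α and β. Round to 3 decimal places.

Mode = (α−1)/(κ−2) with κ = α+β, so α−1 = 0.943·39.2 = 36.966.
α = 37.966; β = κ − α = 3.234.

α = 37.966, β = 3.234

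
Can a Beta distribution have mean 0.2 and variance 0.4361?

No

The Beta variance bound is σ² < μ(1−μ).
Here μ(1−μ) = 0.2×0.8 = 0.16, and 0.4361 ≥ 0.16.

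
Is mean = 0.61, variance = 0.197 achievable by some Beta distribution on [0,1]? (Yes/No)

Yes

A Beta with mean μ has variance μ(1−μ)/(α+β+1) < μ(1−μ).
Here μ(1−μ) = 0.61×0.39 = 0.2379, and 0.197 < 0.2379.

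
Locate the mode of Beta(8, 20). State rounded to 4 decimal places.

The density x^(α−1)(1−x)^(β−1) is maximised at (α−1)/(α+β−2) = 7/26 = 0.2692.

0.2692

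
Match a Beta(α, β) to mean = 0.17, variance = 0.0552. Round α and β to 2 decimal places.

α = 0.26, β = 1.29

Let s = α+β. The Beta variance is μ(1−μ)/(s+1).
So s+1 = μ(1−μ)/σ² = (0.17×0.83)/0.0552 = 0.1411/0.0552 = 2.5562, giving s = 1.5562.
Then α = μs = 0.17×1.5562 = 0.26 and β = (1−μ)s = 0.83×1.5562 = 1.29.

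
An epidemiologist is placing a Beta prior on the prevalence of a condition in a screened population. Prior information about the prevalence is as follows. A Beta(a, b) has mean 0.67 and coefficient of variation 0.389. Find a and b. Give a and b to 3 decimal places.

σ = CV·μ = 0.389×0.67 = 0.26063, so σ² = 0.067928.
s+1 = μ(1−μ)/σ² = 0.2211/0.067928 = 3.2549, so s = a+b = 2.2549.
a = μs = 1.511, b = (1−μ)s = 0.744.

a = 1.511, b = 0.744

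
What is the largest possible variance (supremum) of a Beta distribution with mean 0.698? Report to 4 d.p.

For fixed mean μ the Beta variance is μ(1−μ)/(α+β+1), increasing as α+β decreases.
Its least upper bound (not attained) is μ(1−μ) = 0.698·0.302 = 0.2108.

0.2108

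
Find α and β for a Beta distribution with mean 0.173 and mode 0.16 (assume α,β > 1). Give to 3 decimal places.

α = 9.049, β = 43.258

Let s = α+β. Mean gives α = μs = 0.173s; mode gives (α−1)/(s−2) = 0.16.
Substituting: 0.173s − 1 = 0.16(s−2) = 0.16s − 0.32, so 0.013s = 0.68 and s = 52.3077.
Then α = 0.173×52.3077 = 9.049 and β = s−α = 43.258.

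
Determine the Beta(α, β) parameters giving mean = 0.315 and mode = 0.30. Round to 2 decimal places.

α = 8.40, β = 18.27

Let s = α+β. Mean gives α = μs = 0.315s; mode gives (α−1)/(s−2) = 0.30.
Substituting: 0.315s − 1 = 0.30(s−2) = 0.30s − 0.60, so 0.015s = 0.40 and s = 26.6667.
Then α = 0.315×26.6667 = 8.40 and β = s−α = 18.27.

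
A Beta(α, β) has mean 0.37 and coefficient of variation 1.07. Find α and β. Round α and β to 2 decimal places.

σ = CV·μ = 1.07×0.37 = 0.39590, so σ² = 0.156737.
s+1 = μ(1−μ)/σ² = 0.2331/0.156737 = 1.4872, so s = α+β = 0.4872.
α = μs = 0.18, β = (1−μ)s = 0.31.

α = 0.18, β = 0.31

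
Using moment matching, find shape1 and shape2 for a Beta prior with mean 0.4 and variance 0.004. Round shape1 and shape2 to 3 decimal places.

shape1 = 23.600, shape2 = 35.400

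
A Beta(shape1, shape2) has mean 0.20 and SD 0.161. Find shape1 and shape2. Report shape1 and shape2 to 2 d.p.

First σ² = 0.025921. Setting shape1 = μn, shape2 = (1−μ)n with n = shape1+shape2,
μ(1−μ)/(n+1) = 0.025921 ⇒ n+1 = 0.1600/0.025921 = 6.1726 ⇒ n = 5.1726.
Hence shape1 = 0.20×5.1726 = 1.03, shape2 = 0.80×5.1726 = 4.14.

shape1 = 1.03, shape2 = 4.14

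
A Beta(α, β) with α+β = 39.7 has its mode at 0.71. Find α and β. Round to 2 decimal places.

For α,β>1 the mode is (α−1)/(α+β−2), so α = mode·(κ−2)+1 = 0.71×37.7+1 = 27.77.
And β = (1−mode)·(κ−2)+1 = 0.29×37.7+1 = 11.93.

α = 27.77, β = 11.93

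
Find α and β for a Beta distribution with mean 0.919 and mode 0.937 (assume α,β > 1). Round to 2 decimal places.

α = 44.62, β = 3.93

Let s = α+β. Mean gives α = μs = 0.919s; mode gives (α−1)/(s−2) = 0.937.
Substituting: 0.919s − 1 = 0.937(s−2) = 0.937s − 1.874, so -0.018s = -0.874 and s = 48.5556.
Then α = 0.919×48.5556 = 44.62 and β = s−α = 3.93.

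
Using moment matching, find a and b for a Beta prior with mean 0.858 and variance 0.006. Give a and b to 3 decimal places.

Write ν = a+b; then a = μν and Var = μ(1−μ)/(ν+1).
ν = μ(1−μ)/Var − 1 = 0.121836/0.006 − 1 = 19.3060.
a = 0.858·19.3060 = 16.565, b = 0.142·19.3060 = 2.741.

a = 16.565, b = 2.741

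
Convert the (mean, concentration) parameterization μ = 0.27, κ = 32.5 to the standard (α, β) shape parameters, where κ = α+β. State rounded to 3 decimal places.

α = 8.775, β = 23.725

α = μκ = 0.27×32.5 = 8.775 and β = (1−μ)κ = 0.73×32.5 = 23.725.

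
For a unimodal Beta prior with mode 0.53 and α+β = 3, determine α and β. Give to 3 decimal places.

α = 1.530, β = 1.470

Since the density peak of Beta(α,β) is at (α−1)/(α+β−2),
α = 1 + 0.53(3−2) = 1.530 and β = 3 − 1.530 = 1.470.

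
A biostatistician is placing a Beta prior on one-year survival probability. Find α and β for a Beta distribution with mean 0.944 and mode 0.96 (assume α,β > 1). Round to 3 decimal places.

With s = α+β: μ = α/s and mode = (α−1)/(s−2). Eliminating α = μs,
μs − 1 = m(s−2) ⇒ s(μ−m) = 1−2m ⇒ s = -0.92/-0.016 = 57.5000.
So α = μs = 54.280, β = (1−μ)s = 3.220.

α = 54.280, β = 3.220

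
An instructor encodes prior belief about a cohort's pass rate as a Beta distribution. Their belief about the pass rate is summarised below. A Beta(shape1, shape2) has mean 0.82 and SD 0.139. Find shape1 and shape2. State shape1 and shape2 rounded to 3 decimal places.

shape1 = 5.444, shape2 = 1.195

σ² = 0.139² = 0.019321.
With s = shape1+shape2, Var = μ(1−μ)/(s+1), so s+1 = (0.82×0.18)/0.019321 = 7.6394 and s = 6.6394.
shape1 = μs = 5.444, shape2 = (1−μ)s = 1.195.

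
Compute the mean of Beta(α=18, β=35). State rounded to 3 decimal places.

0.340

E[X] = α/(α+β) = 18/53 = 0.340.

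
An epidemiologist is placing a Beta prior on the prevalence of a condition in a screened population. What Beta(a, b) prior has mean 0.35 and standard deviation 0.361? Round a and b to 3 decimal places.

a = 0.261, b = 0.485

σ² = 0.361² = 0.130321.
With s = a+b, Var = μ(1−μ)/(s+1), so s+1 = (0.35×0.65)/0.130321 = 1.7457 and s = 0.7457.
a = μs = 0.261, b = (1−μ)s = 0.485.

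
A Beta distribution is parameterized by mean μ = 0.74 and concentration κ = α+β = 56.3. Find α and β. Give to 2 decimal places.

α = 41.66, β = 14.64

Split κ in proportion μ : (1−μ): α = 0.74·56.3 = 41.66, β = 56.3 − 41.66 = 14.64.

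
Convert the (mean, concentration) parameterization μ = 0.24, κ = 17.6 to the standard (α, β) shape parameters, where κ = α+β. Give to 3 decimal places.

α = μκ = 0.24×17.6 = 4.224 and β = (1−μ)κ = 0.76×17.6 = 13.376.

α = 4.224, β = 13.376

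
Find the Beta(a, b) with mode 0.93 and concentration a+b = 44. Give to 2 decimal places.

Mode = (a−1)/(κ−2) with κ = a+b, so a−1 = 0.93·42 = 39.06.
a = 40.06; b = κ − a = 3.94.

a = 40.06, b = 3.94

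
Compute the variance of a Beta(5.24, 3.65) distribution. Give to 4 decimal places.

0.0245

μ = 5.24/8.89 = 0.589426; Var = μ(1−μ)/(α+β+1) = 0.2420029/9.89 = 0.0245.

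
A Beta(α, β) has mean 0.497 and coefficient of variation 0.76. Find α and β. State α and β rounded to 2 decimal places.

α = 0.37, β = 0.38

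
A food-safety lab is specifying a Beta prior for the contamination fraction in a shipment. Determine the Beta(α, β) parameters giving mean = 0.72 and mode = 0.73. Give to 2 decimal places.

With s = α+β: μ = α/s and mode = (α−1)/(s−2). Eliminating α = μs,
μs − 1 = m(s−2) ⇒ s(μ−m) = 1−2m ⇒ s = -0.46/-0.01 = 46.0000.
So α = μs = 33.12, β = (1−μ)s = 12.88.

α = 33.12, β = 12.88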